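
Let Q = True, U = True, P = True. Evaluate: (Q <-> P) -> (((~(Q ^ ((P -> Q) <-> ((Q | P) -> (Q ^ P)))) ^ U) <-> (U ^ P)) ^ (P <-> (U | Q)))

True

Q <-> P = True <-> True = True
P -> Q = True -> True = True
Q | P = True | True = True
Q ^ P = True ^ True = False
(Q | P) -> (Q ^ P) = True -> False = False
(P -> Q) <-> ((Q | P) -> (Q ^ P)) = True <-> False = False
Q ^ ((P -> Q) <-> ((Q | P) -> (Q ^ P))) = True ^ False = True
~(Q ^ ((P -> Q) <-> ((Q | P) -> (Q ^ P)))) = ~True = False
~(Q ^ ((P -> Q) <-> ((Q | P) -> (Q ^ P)))) ^ U = False ^ True = True
U ^ P = True ^ True = False
(~(Q ^ ((P -> Q) <-> ((Q | P) -> (Q ^ P)))) ^ U) <-> (U ^ P) = True <-> False = False
U | Q = True | True = True
P <-> (U | Q) = True <-> True = True
((~(Q ^ ((P -> Q) <-> ((Q | P) -> (Q ^ P)))) ^ U) <-> (U ^ P)) ^ (P <-> (U | Q)) = False ^ True = True
(Q <-> P) -> (((~(Q ^ ((P -> Q) <-> ((Q | P) -> (Q ^ P)))) ^ U) <-> (U ^ P)) ^ (P <-> (U | Q))) = True -> True = True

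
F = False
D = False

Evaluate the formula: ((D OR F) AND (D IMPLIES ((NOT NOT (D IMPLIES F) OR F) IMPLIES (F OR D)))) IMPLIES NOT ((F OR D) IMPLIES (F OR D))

D OR F = False OR False = False
D IMPLIES F = False IMPLIES False = True
NOT (D IMPLIES F) = NOT True = False
NOT NOT (D IMPLIES F) = NOT False = True
NOT NOT (D IMPLIES F) OR F = True OR False = True
F OR D = False OR False = False
(NOT NOT (D IMPLIES F) OR F) IMPLIES (F OR D) = True IMPLIES False = False
D IMPLIES ((NOT NOT (D IMPLIES F) OR F) IMPLIES (F OR D)) = False IMPLIES False = True
(D OR F) AND (D IMPLIES ((NOT NOT (D IMPLIES F) OR F) IMPLIES (F OR D))) = False AND True = False
F OR D = False OR False = False
F OR D = False OR False = False
(F OR D) IMPLIES (F OR D) = False IMPLIES False = True
NOT ((F OR D) IMPLIES (F OR D)) = NOT True = False
((D OR F) AND (D IMPLIES ((NOT NOT (D IMPLIES F) OR F) IMPLIES (F OR D)))) IMPLIES NOT ((F OR D) IMPLIES (F OR D)) = False IMPLIES False = True

True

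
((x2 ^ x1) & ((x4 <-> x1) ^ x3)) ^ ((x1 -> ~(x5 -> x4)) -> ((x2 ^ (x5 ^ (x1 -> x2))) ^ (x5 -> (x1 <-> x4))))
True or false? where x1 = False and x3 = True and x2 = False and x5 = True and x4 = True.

False

Substituting x1=False, x3=True, x2=False, x5=True, x4=True:
x2 ^ x1 = False ^ False = False
x4 <-> x1 = True <-> False = False
(x4 <-> x1) ^ x3 = False ^ True = True
(x2 ^ x1) & ((x4 <-> x1) ^ x3) = False & True = False
x5 -> x4 = True -> True = True
~(x5 -> x4) = ~True = False
x1 -> ~(x5 -> x4) = False -> False = True
x1 -> x2 = False -> False = True
x5 ^ (x1 -> x2) = True ^ True = False
x2 ^ (x5 ^ (x1 -> x2)) = False ^ False = False
x1 <-> x4 = False <-> True = False
x5 -> (x1 <-> x4) = True -> False = False
(x2 ^ (x5 ^ (x1 -> x2))) ^ (x5 -> (x1 <-> x4)) = False ^ False = False
(x1 -> ~(x5 -> x4)) -> ((x2 ^ (x5 ^ (x1 -> x2))) ^ (x5 -> (x1 <-> x4))) = True -> False = False
((x2 ^ x1) & ((x4 <-> x1) ^ x3)) ^ ((x1 -> ~(x5 -> x4)) -> ((x2 ^ (x5 ^ (x1 -> x2))) ^ (x5 -> (x1 <-> x4)))) = False ^ False = False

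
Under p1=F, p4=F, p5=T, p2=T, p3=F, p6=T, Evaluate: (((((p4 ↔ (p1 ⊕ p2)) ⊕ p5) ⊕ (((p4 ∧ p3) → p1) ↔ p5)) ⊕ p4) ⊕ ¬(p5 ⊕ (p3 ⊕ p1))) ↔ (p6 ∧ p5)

F

Substituting p1=F, p4=F, p5=T, p2=T, p3=F, p6=T:
p1 ⊕ p2 = F ⊕ T = T
p4 ↔ (p1 ⊕ p2) = F ↔ T = F
(p4 ↔ (p1 ⊕ p2)) ⊕ p5 = F ⊕ T = T
p4 ∧ p3 = F ∧ F = F
(p4 ∧ p3) → p1 = F → F = T
((p4 ∧ p3) → p1) ↔ p5 = T ↔ T = T
((p4 ↔ (p1 ⊕ p2)) ⊕ p5) ⊕ (((p4 ∧ p3) → p1) ↔ p5) = T ⊕ T = F
(((p4 ↔ (p1 ⊕ p2)) ⊕ p5) ⊕ (((p4 ∧ p3) → p1) ↔ p5)) ⊕ p4 = F ⊕ F = F
p3 ⊕ p1 = F ⊕ F = F
p5 ⊕ (p3 ⊕ p1) = T ⊕ F = T
¬(p5 ⊕ (p3 ⊕ p1)) = ¬T = F
((((p4 ↔ (p1 ⊕ p2)) ⊕ p5) ⊕ (((p4 ∧ p3) → p1) ↔ p5)) ⊕ p4) ⊕ ¬(p5 ⊕ (p3 ⊕ p1)) = F ⊕ F = F
p6 ∧ p5 = T ∧ T = T
(((((p4 ↔ (p1 ⊕ p2)) ⊕ p5) ⊕ (((p4 ∧ p3) → p1) ↔ p5)) ⊕ p4) ⊕ ¬(p5 ⊕ (p3 ⊕ p1))) ↔ (p6 ∧ p5) = F ↔ T = F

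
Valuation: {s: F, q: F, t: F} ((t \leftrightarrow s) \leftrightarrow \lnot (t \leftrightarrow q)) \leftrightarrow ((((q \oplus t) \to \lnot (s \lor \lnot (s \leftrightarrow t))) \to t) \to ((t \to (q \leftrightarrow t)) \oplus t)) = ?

Substituting s=F, q=F, t=F:
t \leftrightarrow s = F \leftrightarrow F = T
t \leftrightarrow q = F \leftrightarrow F = T
\lnot (t \leftrightarrow q) = \lnot T = F
(t \leftrightarrow s) \leftrightarrow \lnot (t \leftrightarrow q) = T \leftrightarrow F = F
q \oplus t = F \oplus F = F
s \leftrightarrow t = F \leftrightarrow F = T
\lnot (s \leftrightarrow t) = \lnot T = F
s \lor \lnot (s \leftrightarrow t) = F \lor F = F
\lnot (s \lor \lnot (s \leftrightarrow t)) = \lnot F = T
(q \oplus t) \to \lnot (s \lor \lnot (s \leftrightarrow t)) = F \to T = T
((q \oplus t) \to \lnot (s \lor \lnot (s \leftrightarrow t))) \to t = T \to F = F
q \leftrightarrow t = F \leftrightarrow F = T
t \to (q \leftrightarrow t) = F \to T = T
(t \to (q \leftrightarrow t)) \oplus t = T \oplus F = T
(((q \oplus t) \to \lnot (s \lor \lnot (s \leftrightarrow t))) \to t) \to ((t \to (q \leftrightarrow t)) \oplus t) = F \to T = T
((t \leftrightarrow s) \leftrightarrow \lnot (t \leftrightarrow q)) \leftrightarrow ((((q \oplus t) \to \lnot (s \lor \lnot (s \leftrightarrow t))) \to t) \to ((t \to (q \leftrightarrow t)) \oplus t)) = F \leftrightarrow T = F

F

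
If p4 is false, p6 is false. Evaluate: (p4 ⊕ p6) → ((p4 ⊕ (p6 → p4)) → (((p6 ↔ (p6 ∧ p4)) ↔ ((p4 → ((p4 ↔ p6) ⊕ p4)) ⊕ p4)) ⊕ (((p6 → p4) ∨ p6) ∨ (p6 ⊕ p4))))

p4 ⊕ p6 = F ⊕ F = F
p6 → p4 = F → F = T
p4 ⊕ (p6 → p4) = F ⊕ T = T
p6 ∧ p4 = F ∧ F = F
p6 ↔ (p6 ∧ p4) = F ↔ F = T
p4 ↔ p6 = F ↔ F = T
(p4 ↔ p6) ⊕ p4 = T ⊕ F = T
p4 → ((p4 ↔ p6) ⊕ p4) = F → T = T
(p4 → ((p4 ↔ p6) ⊕ p4)) ⊕ p4 = T ⊕ F = T
(p6 ↔ (p6 ∧ p4)) ↔ ((p4 → ((p4 ↔ p6) ⊕ p4)) ⊕ p4) = T ↔ T = T
p6 → p4 = F → F = T
(p6 → p4) ∨ p6 = T ∨ F = T
p6 ⊕ p4 = F ⊕ F = F
((p6 → p4) ∨ p6) ∨ (p6 ⊕ p4) = T ∨ F = T
((p6 ↔ (p6 ∧ p4)) ↔ ((p4 → ((p4 ↔ p6) ⊕ p4)) ⊕ p4)) ⊕ (((p6 → p4) ∨ p6) ∨ (p6 ⊕ p4)) = T ⊕ T = F
(p4 ⊕ (p6 → p4)) → (((p6 ↔ (p6 ∧ p4)) ↔ ((p4 → ((p4 ↔ p6) ⊕ p4)) ⊕ p4)) ⊕ (((p6 → p4) ∨ p6) ∨ (p6 ⊕ p4))) = T → F = F
(p4 ⊕ p6) → ((p4 ⊕ (p6 → p4)) → (((p6 ↔ (p6 ∧ p4)) ↔ ((p4 → ((p4 ↔ p6) ⊕ p4)) ⊕ p4)) ⊕ (((p6 → p4) ∨ p6) ∨ (p6 ⊕ p4)))) = F → F = T

T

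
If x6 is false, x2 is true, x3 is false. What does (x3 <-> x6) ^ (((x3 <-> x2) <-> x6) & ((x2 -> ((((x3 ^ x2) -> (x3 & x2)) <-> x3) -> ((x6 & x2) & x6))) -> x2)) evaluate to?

Substituting x6=F, x2=T, x3=F:
x3 <-> x6 = F <-> F = T
x3 <-> x2 = F <-> T = F
(x3 <-> x2) <-> x6 = F <-> F = T
x3 ^ x2 = F ^ T = T
x3 & x2 = F & T = F
(x3 ^ x2) -> (x3 & x2) = T -> F = F
((x3 ^ x2) -> (x3 & x2)) <-> x3 = F <-> F = T
x6 & x2 = F & T = F
(x6 & x2) & x6 = F & F = F
(((x3 ^ x2) -> (x3 & x2)) <-> x3) -> ((x6 & x2) & x6) = T -> F = F
x2 -> ((((x3 ^ x2) -> (x3 & x2)) <-> x3) -> ((x6 & x2) & x6)) = T -> F = F
(x2 -> ((((x3 ^ x2) -> (x3 & x2)) <-> x3) -> ((x6 & x2) & x6))) -> x2 = F -> T = T
((x3 <-> x2) <-> x6) & ((x2 -> ((((x3 ^ x2) -> (x3 & x2)) <-> x3) -> ((x6 & x2) & x6))) -> x2) = T & T = T
(x3 <-> x6) ^ (((x3 <-> x2) <-> x6) & ((x2 -> ((((x3 ^ x2) -> (x3 & x2)) <-> x3) -> ((x6 & x2) & x6))) -> x2)) = T ^ T = F

F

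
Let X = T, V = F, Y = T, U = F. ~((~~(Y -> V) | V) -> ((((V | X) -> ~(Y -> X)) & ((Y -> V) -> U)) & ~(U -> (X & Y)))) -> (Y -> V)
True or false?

T

Substituting X=T, V=F, Y=T, U=F:
Y -> V = T -> F = F
~(Y -> V) = ~F = T
~~(Y -> V) = ~T = F
~~(Y -> V) | V = F | F = F
V | X = F | T = T
Y -> X = T -> T = T
~(Y -> X) = ~T = F
(V | X) -> ~(Y -> X) = T -> F = F
Y -> V = T -> F = F
(Y -> V) -> U = F -> F = T
((V | X) -> ~(Y -> X)) & ((Y -> V) -> U) = F & T = F
X & Y = T & T = T
U -> (X & Y) = F -> T = T
~(U -> (X & Y)) = ~T = F
(((V | X) -> ~(Y -> X)) & ((Y -> V) -> U)) & ~(U -> (X & Y)) = F & F = F
(~~(Y -> V) | V) -> ((((V | X) -> ~(Y -> X)) & ((Y -> V) -> U)) & ~(U -> (X & Y))) = F -> F = T
~((~~(Y -> V) | V) -> ((((V | X) -> ~(Y -> X)) & ((Y -> V) -> U)) & ~(U -> (X & Y)))) = ~T = F
Y -> V = T -> F = F
~((~~(Y -> V) | V) -> ((((V | X) -> ~(Y -> X)) & ((Y -> V) -> U)) & ~(U -> (X & Y)))) -> (Y -> V) = F -> F = T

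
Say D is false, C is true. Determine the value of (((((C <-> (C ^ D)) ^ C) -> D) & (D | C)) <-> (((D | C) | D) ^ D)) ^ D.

C ^ D = 1 ^ 0 = 1
C <-> (C ^ D) = 1 <-> 1 = 1
(C <-> (C ^ D)) ^ C = 1 ^ 1 = 0
((C <-> (C ^ D)) ^ C) -> D = 0 -> 0 = 1
D | C = 0 | 1 = 1
(((C <-> (C ^ D)) ^ C) -> D) & (D | C) = 1 & 1 = 1
D | C = 0 | 1 = 1
(D | C) | D = 1 | 0 = 1
((D | C) | D) ^ D = 1 ^ 0 = 1
((((C <-> (C ^ D)) ^ C) -> D) & (D | C)) <-> (((D | C) | D) ^ D) = 1 <-> 1 = 1
(((((C <-> (C ^ D)) ^ C) -> D) & (D | C)) <-> (((D | C) | D) ^ D)) ^ D = 1 ^ 0 = 1

1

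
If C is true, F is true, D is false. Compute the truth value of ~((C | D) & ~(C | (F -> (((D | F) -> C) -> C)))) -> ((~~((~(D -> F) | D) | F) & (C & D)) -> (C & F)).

C | D = True | False = True
D | F = False | True = True
(D | F) -> C = True -> True = True
((D | F) -> C) -> C = True -> True = True
F -> (((D | F) -> C) -> C) = True -> True = True
C | (F -> (((D | F) -> C) -> C)) = True | True = True
~(C | (F -> (((D | F) -> C) -> C))) = ~True = False
(C | D) & ~(C | (F -> (((D | F) -> C) -> C))) = True & False = False
~((C | D) & ~(C | (F -> (((D | F) -> C) -> C)))) = ~False = True
D -> F = False -> True = True
~(D -> F) = ~True = False
~(D -> F) | D = False | False = False
(~(D -> F) | D) | F = False | True = True
~((~(D -> F) | D) | F) = ~True = False
~~((~(D -> F) | D) | F) = ~False = True
C & D = True & False = False
~~((~(D -> F) | D) | F) & (C & D) = True & False = False
C & F = True & True = True
(~~((~(D -> F) | D) | F) & (C & D)) -> (C & F) = False -> True = True
~((C | D) & ~(C | (F -> (((D | F) -> C) -> C)))) -> ((~~((~(D -> F) | D) | F) & (C & D)) -> (C & F)) = True -> True = True

True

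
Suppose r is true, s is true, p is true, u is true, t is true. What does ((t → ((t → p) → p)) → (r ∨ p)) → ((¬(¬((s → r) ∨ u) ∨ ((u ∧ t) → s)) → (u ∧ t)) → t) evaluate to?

t → p = True → True = True
(t → p) → p = True → True = True
t → ((t → p) → p) = True → True = True
r ∨ p = True ∨ True = True
(t → ((t → p) → p)) → (r ∨ p) = True → True = True
s → r = True → True = True
(s → r) ∨ u = True ∨ True = True
¬((s → r) ∨ u) = ¬True = False
u ∧ t = True ∧ True = True
(u ∧ t) → s = True → True = True
¬((s → r) ∨ u) ∨ ((u ∧ t) → s) = False ∨ True = True
¬(¬((s → r) ∨ u) ∨ ((u ∧ t) → s)) = ¬True = False
u ∧ t = True ∧ True = True
¬(¬((s → r) ∨ u) ∨ ((u ∧ t) → s)) → (u ∧ t) = False → True = True
(¬(¬((s → r) ∨ u) ∨ ((u ∧ t) → s)) → (u ∧ t)) → t = True → True = True
((t → ((t → p) → p)) → (r ∨ p)) → ((¬(¬((s → r) ∨ u) ∨ ((u ∧ t) → s)) → (u ∧ t)) → t) = True → True = True

True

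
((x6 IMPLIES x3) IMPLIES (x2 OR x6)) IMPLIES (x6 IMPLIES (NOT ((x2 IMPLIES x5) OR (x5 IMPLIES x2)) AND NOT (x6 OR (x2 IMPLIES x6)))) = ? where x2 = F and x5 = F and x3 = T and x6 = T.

x6 IMPLIES x3 = T IMPLIES T = T
x2 OR x6 = F OR T = T
(x6 IMPLIES x3) IMPLIES (x2 OR x6) = T IMPLIES T = T
x2 IMPLIES x5 = F IMPLIES F = T
x5 IMPLIES x2 = F IMPLIES F = T
(x2 IMPLIES x5) OR (x5 IMPLIES x2) = T OR T = T
NOT ((x2 IMPLIES x5) OR (x5 IMPLIES x2)) = NOT T = F
x2 IMPLIES x6 = F IMPLIES T = T
x6 OR (x2 IMPLIES x6) = T OR T = T
NOT (x6 OR (x2 IMPLIES x6)) = NOT T = F
NOT ((x2 IMPLIES x5) OR (x5 IMPLIES x2)) AND NOT (x6 OR (x2 IMPLIES x6)) = F AND F = F
x6 IMPLIES (NOT ((x2 IMPLIES x5) OR (x5 IMPLIES x2)) AND NOT (x6 OR (x2 IMPLIES x6))) = T IMPLIES F = F
((x6 IMPLIES x3) IMPLIES (x2 OR x6)) IMPLIES (x6 IMPLIES (NOT ((x2 IMPLIES x5) OR (x5 IMPLIES x2)) AND NOT (x6 OR (x2 IMPLIES x6)))) = T IMPLIES F = F

F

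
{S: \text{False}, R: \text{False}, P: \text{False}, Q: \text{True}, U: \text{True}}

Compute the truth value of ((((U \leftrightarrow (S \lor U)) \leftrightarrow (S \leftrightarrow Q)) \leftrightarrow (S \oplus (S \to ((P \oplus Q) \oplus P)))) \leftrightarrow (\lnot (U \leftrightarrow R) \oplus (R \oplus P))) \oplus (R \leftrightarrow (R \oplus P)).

Substituting S=\text{False}, R=\text{False}, P=\text{False}, Q=\text{True}, U=\text{True}:
S \lor U = \text{False} \lor \text{True} = \text{True}
U \leftrightarrow (S \lor U) = \text{True} \leftrightarrow \text{True} = \text{True}
S \leftrightarrow Q = \text{False} \leftrightarrow \text{True} = \text{False}
(U \leftrightarrow (S \lor U)) \leftrightarrow (S \leftrightarrow Q) = \text{True} \leftrightarrow \text{False} = \text{False}
P \oplus Q = \text{False} \oplus \text{True} = \text{True}
(P \oplus Q) \oplus P = \text{True} \oplus \text{False} = \text{True}
S \to ((P \oplus Q) \oplus P) = \text{False} \to \text{True} = \text{True}
S \oplus (S \to ((P \oplus Q) \oplus P)) = \text{False} \oplus \text{True} = \text{True}
((U \leftrightarrow (S \lor U)) \leftrightarrow (S \leftrightarrow Q)) \leftrightarrow (S \oplus (S \to ((P \oplus Q) \oplus P))) = \text{False} \leftrightarrow \text{True} = \text{False}
U \leftrightarrow R = \text{True} \leftrightarrow \text{False} = \text{False}
\lnot (U \leftrightarrow R) = \lnot \text{False} = \text{True}
R \oplus P = \text{False} \oplus \text{False} = \text{False}
\lnot (U \leftrightarrow R) \oplus (R \oplus P) = \text{True} \oplus \text{False} = \text{True}
(((U \leftrightarrow (S \lor U)) \leftrightarrow (S \leftrightarrow Q)) \leftrightarrow (S \oplus (S \to ((P \oplus Q) \oplus P)))) \leftrightarrow (\lnot (U \leftrightarrow R) \oplus (R \oplus P)) = \text{False} \leftrightarrow \text{True} = \text{False}
R \oplus P = \text{False} \oplus \text{False} = \text{False}
R \leftrightarrow (R \oplus P) = \text{False} \leftrightarrow \text{False} = \text{True}
((((U \leftrightarrow (S \lor U)) \leftrightarrow (S \leftrightarrow Q)) \leftrightarrow (S \oplus (S \to ((P \oplus Q) \oplus P)))) \leftrightarrow (\lnot (U \leftrightarrow R) \oplus (R \oplus P))) \oplus (R \leftrightarrow (R \oplus P)) = \text{False} \oplus \text{True} = \text{True}

\text{True}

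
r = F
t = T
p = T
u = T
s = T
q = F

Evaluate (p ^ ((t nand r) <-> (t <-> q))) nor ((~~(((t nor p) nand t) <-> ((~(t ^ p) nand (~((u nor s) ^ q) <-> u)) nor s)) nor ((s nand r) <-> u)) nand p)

F

t nand r = T nand F = T
t <-> q = T <-> F = F
(t nand r) <-> (t <-> q) = T <-> F = F
p ^ ((t nand r) <-> (t <-> q)) = T ^ F = T
t nor p = T nor T = F
(t nor p) nand t = F nand T = T
t ^ p = T ^ T = F
~(t ^ p) = ~F = T
u nor s = T nor T = F
(u nor s) ^ q = F ^ F = F
~((u nor s) ^ q) = ~F = T
~((u nor s) ^ q) <-> u = T <-> T = T
~(t ^ p) nand (~((u nor s) ^ q) <-> u) = T nand T = F
(~(t ^ p) nand (~((u nor s) ^ q) <-> u)) nor s = F nor T = F
((t nor p) nand t) <-> ((~(t ^ p) nand (~((u nor s) ^ q) <-> u)) nor s) = T <-> F = F
~(((t nor p) nand t) <-> ((~(t ^ p) nand (~((u nor s) ^ q) <-> u)) nor s)) = ~F = T
~~(((t nor p) nand t) <-> ((~(t ^ p) nand (~((u nor s) ^ q) <-> u)) nor s)) = ~T = F
s nand r = T nand F = T
(s nand r) <-> u = T <-> T = T
~~(((t nor p) nand t) <-> ((~(t ^ p) nand (~((u nor s) ^ q) <-> u)) nor s)) nor ((s nand r) <-> u) = F nor T = F
(~~(((t nor p) nand t) <-> ((~(t ^ p) nand (~((u nor s) ^ q) <-> u)) nor s)) nor ((s nand r) <-> u)) nand p = F nand T = T
(p ^ ((t nand r) <-> (t <-> q))) nor ((~~(((t nor p) nand t) <-> ((~(t ^ p) nand (~((u nor s) ^ q) <-> u)) nor s)) nor ((s nand r) <-> u)) nand p) = T nor T = F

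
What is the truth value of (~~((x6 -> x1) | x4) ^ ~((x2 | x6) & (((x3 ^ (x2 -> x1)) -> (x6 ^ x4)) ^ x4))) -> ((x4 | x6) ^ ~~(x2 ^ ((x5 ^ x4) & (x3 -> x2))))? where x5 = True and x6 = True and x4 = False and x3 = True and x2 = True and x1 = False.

True

Substituting x5=True, x6=True, x4=False, x3=True, x2=True, x1=False:
x6 -> x1 = True -> False = False
(x6 -> x1) | x4 = False | False = False
~((x6 -> x1) | x4) = ~False = True
~~((x6 -> x1) | x4) = ~True = False
x2 | x6 = True | True = True
x2 -> x1 = True -> False = False
x3 ^ (x2 -> x1) = True ^ False = True
x6 ^ x4 = True ^ False = True
(x3 ^ (x2 -> x1)) -> (x6 ^ x4) = True -> True = True
((x3 ^ (x2 -> x1)) -> (x6 ^ x4)) ^ x4 = True ^ False = True
(x2 | x6) & (((x3 ^ (x2 -> x1)) -> (x6 ^ x4)) ^ x4) = True & True = True
~((x2 | x6) & (((x3 ^ (x2 -> x1)) -> (x6 ^ x4)) ^ x4)) = ~True = False
~~((x6 -> x1) | x4) ^ ~((x2 | x6) & (((x3 ^ (x2 -> x1)) -> (x6 ^ x4)) ^ x4)) = False ^ False = False
x4 | x6 = False | True = True
x5 ^ x4 = True ^ False = True
x3 -> x2 = True -> True = True
(x5 ^ x4) & (x3 -> x2) = True & True = True
x2 ^ ((x5 ^ x4) & (x3 -> x2)) = True ^ True = False
~(x2 ^ ((x5 ^ x4) & (x3 -> x2))) = ~False = True
~~(x2 ^ ((x5 ^ x4) & (x3 -> x2))) = ~True = False
(x4 | x6) ^ ~~(x2 ^ ((x5 ^ x4) & (x3 -> x2))) = True ^ False = True
(~~((x6 -> x1) | x4) ^ ~((x2 | x6) & (((x3 ^ (x2 -> x1)) -> (x6 ^ x4)) ^ x4))) -> ((x4 | x6) ^ ~~(x2 ^ ((x5 ^ x4) & (x3 -> x2)))) = False -> True = True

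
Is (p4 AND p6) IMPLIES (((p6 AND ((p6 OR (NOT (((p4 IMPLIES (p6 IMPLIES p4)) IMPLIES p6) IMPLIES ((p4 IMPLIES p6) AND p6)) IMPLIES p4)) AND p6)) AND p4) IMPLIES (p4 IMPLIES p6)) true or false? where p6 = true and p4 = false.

p4 AND p6 = false AND true = false
p6 IMPLIES p4 = true IMPLIES false = false
p4 IMPLIES (p6 IMPLIES p4) = false IMPLIES false = true
(p4 IMPLIES (p6 IMPLIES p4)) IMPLIES p6 = true IMPLIES true = true
p4 IMPLIES p6 = false IMPLIES true = true
(p4 IMPLIES p6) AND p6 = true AND true = true
((p4 IMPLIES (p6 IMPLIES p4)) IMPLIES p6) IMPLIES ((p4 IMPLIES p6) AND p6) = true IMPLIES true = true
NOT (((p4 IMPLIES (p6 IMPLIES p4)) IMPLIES p6) IMPLIES ((p4 IMPLIES p6) AND p6)) = NOT true = false
NOT (((p4 IMPLIES (p6 IMPLIES p4)) IMPLIES p6) IMPLIES ((p4 IMPLIES p6) AND p6)) IMPLIES p4 = false IMPLIES false = true
p6 OR (NOT (((p4 IMPLIES (p6 IMPLIES p4)) IMPLIES p6) IMPLIES ((p4 IMPLIES p6) AND p6)) IMPLIES p4) = true OR true = true
(p6 OR (NOT (((p4 IMPLIES (p6 IMPLIES p4)) IMPLIES p6) IMPLIES ((p4 IMPLIES p6) AND p6)) IMPLIES p4)) AND p6 = true AND true = true
p6 AND ((p6 OR (NOT (((p4 IMPLIES (p6 IMPLIES p4)) IMPLIES p6) IMPLIES ((p4 IMPLIES p6) AND p6)) IMPLIES p4)) AND p6) = true AND true = true
(p6 AND ((p6 OR (NOT (((p4 IMPLIES (p6 IMPLIES p4)) IMPLIES p6) IMPLIES ((p4 IMPLIES p6) AND p6)) IMPLIES p4)) AND p6)) AND p4 = true AND false = false
p4 IMPLIES p6 = false IMPLIES true = true
((p6 AND ((p6 OR (NOT (((p4 IMPLIES (p6 IMPLIES p4)) IMPLIES p6) IMPLIES ((p4 IMPLIES p6) AND p6)) IMPLIES p4)) AND p6)) AND p4) IMPLIES (p4 IMPLIES p6) = false IMPLIES true = true
(p4 AND p6) IMPLIES (((p6 AND ((p6 OR (NOT (((p4 IMPLIES (p6 IMPLIES p4)) IMPLIES p6) IMPLIES ((p4 IMPLIES p6) AND p6)) IMPLIES p4)) AND p6)) AND p4) IMPLIES (p4 IMPLIES p6)) = false IMPLIES true = true

true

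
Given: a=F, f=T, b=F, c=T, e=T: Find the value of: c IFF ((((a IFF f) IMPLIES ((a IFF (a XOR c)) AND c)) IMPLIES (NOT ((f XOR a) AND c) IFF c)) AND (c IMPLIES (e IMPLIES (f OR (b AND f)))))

a IFF f = F IFF T = F
a XOR c = F XOR T = T
a IFF (a XOR c) = F IFF T = F
(a IFF (a XOR c)) AND c = F AND T = F
(a IFF f) IMPLIES ((a IFF (a XOR c)) AND c) = F IMPLIES F = T
f XOR a = T XOR F = T
(f XOR a) AND c = T AND T = T
NOT ((f XOR a) AND c) = NOT T = F
NOT ((f XOR a) AND c) IFF c = F IFF T = F
((a IFF f) IMPLIES ((a IFF (a XOR c)) AND c)) IMPLIES (NOT ((f XOR a) AND c) IFF c) = T IMPLIES F = F
b AND f = F AND T = F
f OR (b AND f) = T OR F = T
e IMPLIES (f OR (b AND f)) = T IMPLIES T = T
c IMPLIES (e IMPLIES (f OR (b AND f))) = T IMPLIES T = T
(((a IFF f) IMPLIES ((a IFF (a XOR c)) AND c)) IMPLIES (NOT ((f XOR a) AND c) IFF c)) AND (c IMPLIES (e IMPLIES (f OR (b AND f)))) = F AND T = F
c IFF ((((a IFF f) IMPLIES ((a IFF (a XOR c)) AND c)) IMPLIES (NOT ((f XOR a) AND c) IFF c)) AND (c IMPLIES (e IMPLIES (f OR (b AND f))))) = T IFF F = F

F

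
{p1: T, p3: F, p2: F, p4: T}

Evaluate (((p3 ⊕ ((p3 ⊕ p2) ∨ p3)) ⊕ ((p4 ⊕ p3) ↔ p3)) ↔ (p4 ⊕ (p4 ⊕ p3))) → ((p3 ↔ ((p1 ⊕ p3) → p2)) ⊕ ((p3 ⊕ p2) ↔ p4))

T

p3 ⊕ p2 = F ⊕ F = F
(p3 ⊕ p2) ∨ p3 = F ∨ F = F
p3 ⊕ ((p3 ⊕ p2) ∨ p3) = F ⊕ F = F
p4 ⊕ p3 = T ⊕ F = T
(p4 ⊕ p3) ↔ p3 = T ↔ F = F
(p3 ⊕ ((p3 ⊕ p2) ∨ p3)) ⊕ ((p4 ⊕ p3) ↔ p3) = F ⊕ F = F
p4 ⊕ p3 = T ⊕ F = T
p4 ⊕ (p4 ⊕ p3) = T ⊕ T = F
((p3 ⊕ ((p3 ⊕ p2) ∨ p3)) ⊕ ((p4 ⊕ p3) ↔ p3)) ↔ (p4 ⊕ (p4 ⊕ p3)) = F ↔ F = T
p1 ⊕ p3 = T ⊕ F = T
(p1 ⊕ p3) → p2 = T → F = F
p3 ↔ ((p1 ⊕ p3) → p2) = F ↔ F = T
p3 ⊕ p2 = F ⊕ F = F
(p3 ⊕ p2) ↔ p4 = F ↔ T = F
(p3 ↔ ((p1 ⊕ p3) → p2)) ⊕ ((p3 ⊕ p2) ↔ p4) = T ⊕ F = T
(((p3 ⊕ ((p3 ⊕ p2) ∨ p3)) ⊕ ((p4 ⊕ p3) ↔ p3)) ↔ (p4 ⊕ (p4 ⊕ p3))) → ((p3 ↔ ((p1 ⊕ p3) → p2)) ⊕ ((p3 ⊕ p2) ↔ p4)) = T → T = T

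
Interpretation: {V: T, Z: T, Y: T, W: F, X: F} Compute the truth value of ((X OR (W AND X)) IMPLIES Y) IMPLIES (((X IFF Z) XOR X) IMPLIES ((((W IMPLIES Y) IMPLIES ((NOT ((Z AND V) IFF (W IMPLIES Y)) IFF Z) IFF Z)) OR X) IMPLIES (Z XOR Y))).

W AND X = F AND F = F
X OR (W AND X) = F OR F = F
(X OR (W AND X)) IMPLIES Y = F IMPLIES T = T
X IFF Z = F IFF T = F
(X IFF Z) XOR X = F XOR F = F
W IMPLIES Y = F IMPLIES T = T
Z AND V = T AND T = T
W IMPLIES Y = F IMPLIES T = T
(Z AND V) IFF (W IMPLIES Y) = T IFF T = T
NOT ((Z AND V) IFF (W IMPLIES Y)) = NOT T = F
NOT ((Z AND V) IFF (W IMPLIES Y)) IFF Z = F IFF T = F
(NOT ((Z AND V) IFF (W IMPLIES Y)) IFF Z) IFF Z = F IFF T = F
(W IMPLIES Y) IMPLIES ((NOT ((Z AND V) IFF (W IMPLIES Y)) IFF Z) IFF Z) = T IMPLIES F = F
((W IMPLIES Y) IMPLIES ((NOT ((Z AND V) IFF (W IMPLIES Y)) IFF Z) IFF Z)) OR X = F OR F = F
Z XOR Y = T XOR T = F
(((W IMPLIES Y) IMPLIES ((NOT ((Z AND V) IFF (W IMPLIES Y)) IFF Z) IFF Z)) OR X) IMPLIES (Z XOR Y) = F IMPLIES F = T
((X IFF Z) XOR X) IMPLIES ((((W IMPLIES Y) IMPLIES ((NOT ((Z AND V) IFF (W IMPLIES Y)) IFF Z) IFF Z)) OR X) IMPLIES (Z XOR Y)) = F IMPLIES T = T
((X OR (W AND X)) IMPLIES Y) IMPLIES (((X IFF Z) XOR X) IMPLIES ((((W IMPLIES Y) IMPLIES ((NOT ((Z AND V) IFF (W IMPLIES Y)) IFF Z) IFF Z)) OR X) IMPLIES (Z XOR Y))) = T IMPLIES T = T

T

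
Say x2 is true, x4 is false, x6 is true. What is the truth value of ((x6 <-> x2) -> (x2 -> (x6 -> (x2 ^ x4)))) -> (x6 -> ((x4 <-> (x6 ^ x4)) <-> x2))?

False

x6 <-> x2 = True <-> True = True
x2 ^ x4 = True ^ False = True
x6 -> (x2 ^ x4) = True -> True = True
x2 -> (x6 -> (x2 ^ x4)) = True -> True = True
(x6 <-> x2) -> (x2 -> (x6 -> (x2 ^ x4))) = True -> True = True
x6 ^ x4 = True ^ False = True
x4 <-> (x6 ^ x4) = False <-> True = False
(x4 <-> (x6 ^ x4)) <-> x2 = False <-> True = False
x6 -> ((x4 <-> (x6 ^ x4)) <-> x2) = True -> False = False
((x6 <-> x2) -> (x2 -> (x6 -> (x2 ^ x4)))) -> (x6 -> ((x4 <-> (x6 ^ x4)) <-> x2)) = True -> False = False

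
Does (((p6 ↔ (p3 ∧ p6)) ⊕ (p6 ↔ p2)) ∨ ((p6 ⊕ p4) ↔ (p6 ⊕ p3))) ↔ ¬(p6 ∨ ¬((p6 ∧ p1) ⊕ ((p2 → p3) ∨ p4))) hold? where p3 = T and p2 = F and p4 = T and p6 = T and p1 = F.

F

Substituting p3=T, p2=F, p4=T, p6=T, p1=F:
p3 ∧ p6 = T ∧ T = T
p6 ↔ (p3 ∧ p6) = T ↔ T = T
p6 ↔ p2 = T ↔ F = F
(p6 ↔ (p3 ∧ p6)) ⊕ (p6 ↔ p2) = T ⊕ F = T
p6 ⊕ p4 = T ⊕ T = F
p6 ⊕ p3 = T ⊕ T = F
(p6 ⊕ p4) ↔ (p6 ⊕ p3) = F ↔ F = T
((p6 ↔ (p3 ∧ p6)) ⊕ (p6 ↔ p2)) ∨ ((p6 ⊕ p4) ↔ (p6 ⊕ p3)) = T ∨ T = T
p6 ∧ p1 = T ∧ F = F
p2 → p3 = F → T = T
(p2 → p3) ∨ p4 = T ∨ T = T
(p6 ∧ p1) ⊕ ((p2 → p3) ∨ p4) = F ⊕ T = T
¬((p6 ∧ p1) ⊕ ((p2 → p3) ∨ p4)) = ¬T = F
p6 ∨ ¬((p6 ∧ p1) ⊕ ((p2 → p3) ∨ p4)) = T ∨ F = T
¬(p6 ∨ ¬((p6 ∧ p1) ⊕ ((p2 → p3) ∨ p4))) = ¬T = F
(((p6 ↔ (p3 ∧ p6)) ⊕ (p6 ↔ p2)) ∨ ((p6 ⊕ p4) ↔ (p6 ⊕ p3))) ↔ ¬(p6 ∨ ¬((p6 ∧ p1) ⊕ ((p2 → p3) ∨ p4))) = T ↔ F = F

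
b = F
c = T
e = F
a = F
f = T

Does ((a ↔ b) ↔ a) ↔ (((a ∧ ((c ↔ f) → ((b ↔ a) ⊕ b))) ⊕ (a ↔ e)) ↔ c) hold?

a ↔ b = F ↔ F = T
(a ↔ b) ↔ a = T ↔ F = F
c ↔ f = T ↔ T = T
b ↔ a = F ↔ F = T
(b ↔ a) ⊕ b = T ⊕ F = T
(c ↔ f) → ((b ↔ a) ⊕ b) = T → T = T
a ∧ ((c ↔ f) → ((b ↔ a) ⊕ b)) = F ∧ T = F
a ↔ e = F ↔ F = T
(a ∧ ((c ↔ f) → ((b ↔ a) ⊕ b))) ⊕ (a ↔ e) = F ⊕ T = T
((a ∧ ((c ↔ f) → ((b ↔ a) ⊕ b))) ⊕ (a ↔ e)) ↔ c = T ↔ T = T
((a ↔ b) ↔ a) ↔ (((a ∧ ((c ↔ f) → ((b ↔ a) ⊕ b))) ⊕ (a ↔ e)) ↔ c) = F ↔ T = F

F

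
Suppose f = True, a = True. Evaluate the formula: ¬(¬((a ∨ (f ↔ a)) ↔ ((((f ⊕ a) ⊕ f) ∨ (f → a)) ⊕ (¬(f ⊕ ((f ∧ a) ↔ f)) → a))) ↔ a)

False

Substituting f=True, a=True:
f ↔ a = True ↔ True = True
a ∨ (f ↔ a) = True ∨ True = True
f ⊕ a = True ⊕ True = False
(f ⊕ a) ⊕ f = False ⊕ True = True
f → a = True → True = True
((f ⊕ a) ⊕ f) ∨ (f → a) = True ∨ True = True
f ∧ a = True ∧ True = True
(f ∧ a) ↔ f = True ↔ True = True
f ⊕ ((f ∧ a) ↔ f) = True ⊕ True = False
¬(f ⊕ ((f ∧ a) ↔ f)) = ¬False = True
¬(f ⊕ ((f ∧ a) ↔ f)) → a = True → True = True
(((f ⊕ a) ⊕ f) ∨ (f → a)) ⊕ (¬(f ⊕ ((f ∧ a) ↔ f)) → a) = True ⊕ True = False
(a ∨ (f ↔ a)) ↔ ((((f ⊕ a) ⊕ f) ∨ (f → a)) ⊕ (¬(f ⊕ ((f ∧ a) ↔ f)) → a)) = True ↔ False = False
¬((a ∨ (f ↔ a)) ↔ ((((f ⊕ a) ⊕ f) ∨ (f → a)) ⊕ (¬(f ⊕ ((f ∧ a) ↔ f)) → a))) = ¬False = True
¬((a ∨ (f ↔ a)) ↔ ((((f ⊕ a) ⊕ f) ∨ (f → a)) ⊕ (¬(f ⊕ ((f ∧ a) ↔ f)) → a))) ↔ a = True ↔ True = True
¬(¬((a ∨ (f ↔ a)) ↔ ((((f ⊕ a) ⊕ f) ∨ (f → a)) ⊕ (¬(f ⊕ ((f ∧ a) ↔ f)) → a))) ↔ a) = ¬True = False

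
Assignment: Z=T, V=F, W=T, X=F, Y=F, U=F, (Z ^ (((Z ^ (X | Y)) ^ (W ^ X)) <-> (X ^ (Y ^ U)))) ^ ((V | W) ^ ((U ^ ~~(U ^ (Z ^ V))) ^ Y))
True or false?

F

X | Y = F | F = F
Z ^ (X | Y) = T ^ F = T
W ^ X = T ^ F = T
(Z ^ (X | Y)) ^ (W ^ X) = T ^ T = F
Y ^ U = F ^ F = F
X ^ (Y ^ U) = F ^ F = F
((Z ^ (X | Y)) ^ (W ^ X)) <-> (X ^ (Y ^ U)) = F <-> F = T
Z ^ (((Z ^ (X | Y)) ^ (W ^ X)) <-> (X ^ (Y ^ U))) = T ^ T = F
V | W = F | T = T
Z ^ V = T ^ F = T
U ^ (Z ^ V) = F ^ T = T
~(U ^ (Z ^ V)) = ~T = F
~~(U ^ (Z ^ V)) = ~F = T
U ^ ~~(U ^ (Z ^ V)) = F ^ T = T
(U ^ ~~(U ^ (Z ^ V))) ^ Y = T ^ F = T
(V | W) ^ ((U ^ ~~(U ^ (Z ^ V))) ^ Y) = T ^ T = F
(Z ^ (((Z ^ (X | Y)) ^ (W ^ X)) <-> (X ^ (Y ^ U)))) ^ ((V | W) ^ ((U ^ ~~(U ^ (Z ^ V))) ^ Y)) = F ^ F = F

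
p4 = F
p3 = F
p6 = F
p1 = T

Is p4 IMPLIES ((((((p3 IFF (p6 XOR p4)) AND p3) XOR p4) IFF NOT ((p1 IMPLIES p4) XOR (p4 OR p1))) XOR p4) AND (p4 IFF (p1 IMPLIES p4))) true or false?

T

p6 XOR p4 = F XOR F = F
p3 IFF (p6 XOR p4) = F IFF F = T
(p3 IFF (p6 XOR p4)) AND p3 = T AND F = F
((p3 IFF (p6 XOR p4)) AND p3) XOR p4 = F XOR F = F
p1 IMPLIES p4 = T IMPLIES F = F
p4 OR p1 = F OR T = T
(p1 IMPLIES p4) XOR (p4 OR p1) = F XOR T = T
NOT ((p1 IMPLIES p4) XOR (p4 OR p1)) = NOT T = F
(((p3 IFF (p6 XOR p4)) AND p3) XOR p4) IFF NOT ((p1 IMPLIES p4) XOR (p4 OR p1)) = F IFF F = T
((((p3 IFF (p6 XOR p4)) AND p3) XOR p4) IFF NOT ((p1 IMPLIES p4) XOR (p4 OR p1))) XOR p4 = T XOR F = T
p1 IMPLIES p4 = T IMPLIES F = F
p4 IFF (p1 IMPLIES p4) = F IFF F = T
(((((p3 IFF (p6 XOR p4)) AND p3) XOR p4) IFF NOT ((p1 IMPLIES p4) XOR (p4 OR p1))) XOR p4) AND (p4 IFF (p1 IMPLIES p4)) = T AND T = T
p4 IMPLIES ((((((p3 IFF (p6 XOR p4)) AND p3) XOR p4) IFF NOT ((p1 IMPLIES p4) XOR (p4 OR p1))) XOR p4) AND (p4 IFF (p1 IMPLIES p4))) = F IMPLIES T = T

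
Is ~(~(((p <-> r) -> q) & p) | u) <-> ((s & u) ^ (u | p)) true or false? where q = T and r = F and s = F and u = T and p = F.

F

p <-> r = F <-> F = T
(p <-> r) -> q = T -> T = T
((p <-> r) -> q) & p = T & F = F
~(((p <-> r) -> q) & p) = ~F = T
~(((p <-> r) -> q) & p) | u = T | T = T
~(~(((p <-> r) -> q) & p) | u) = ~T = F
s & u = F & T = F
u | p = T | F = T
(s & u) ^ (u | p) = F ^ T = T
~(~(((p <-> r) -> q) & p) | u) <-> ((s & u) ^ (u | p)) = F <-> T = F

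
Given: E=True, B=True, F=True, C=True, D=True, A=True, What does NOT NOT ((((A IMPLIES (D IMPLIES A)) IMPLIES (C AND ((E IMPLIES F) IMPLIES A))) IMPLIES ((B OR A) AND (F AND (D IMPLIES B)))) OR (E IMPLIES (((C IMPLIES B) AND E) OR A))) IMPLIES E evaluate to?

Substituting E=True, B=True, F=True, C=True, D=True, A=True:
D IMPLIES A = True IMPLIES True = True
A IMPLIES (D IMPLIES A) = True IMPLIES True = True
E IMPLIES F = True IMPLIES True = True
(E IMPLIES F) IMPLIES A = True IMPLIES True = True
C AND ((E IMPLIES F) IMPLIES A) = True AND True = True
(A IMPLIES (D IMPLIES A)) IMPLIES (C AND ((E IMPLIES F) IMPLIES A)) = True IMPLIES True = True
B OR A = True OR True = True
D IMPLIES B = True IMPLIES True = True
F AND (D IMPLIES B) = True AND True = True
(B OR A) AND (F AND (D IMPLIES B)) = True AND True = True
((A IMPLIES (D IMPLIES A)) IMPLIES (C AND ((E IMPLIES F) IMPLIES A))) IMPLIES ((B OR A) AND (F AND (D IMPLIES B))) = True IMPLIES True = True
C IMPLIES B = True IMPLIES True = True
(C IMPLIES B) AND E = True AND True = True
((C IMPLIES B) AND E) OR A = True OR True = True
E IMPLIES (((C IMPLIES B) AND E) OR A) = True IMPLIES True = True
(((A IMPLIES (D IMPLIES A)) IMPLIES (C AND ((E IMPLIES F) IMPLIES A))) IMPLIES ((B OR A) AND (F AND (D IMPLIES B)))) OR (E IMPLIES (((C IMPLIES B) AND E) OR A)) = True OR True = True
NOT ((((A IMPLIES (D IMPLIES A)) IMPLIES (C AND ((E IMPLIES F) IMPLIES A))) IMPLIES ((B OR A) AND (F AND (D IMPLIES B)))) OR (E IMPLIES (((C IMPLIES B) AND E) OR A))) = NOT True = False
NOT NOT ((((A IMPLIES (D IMPLIES A)) IMPLIES (C AND ((E IMPLIES F) IMPLIES A))) IMPLIES ((B OR A) AND (F AND (D IMPLIES B)))) OR (E IMPLIES (((C IMPLIES B) AND E) OR A))) = NOT False = True
NOT NOT ((((A IMPLIES (D IMPLIES A)) IMPLIES (C AND ((E IMPLIES F) IMPLIES A))) IMPLIES ((B OR A) AND (F AND (D IMPLIES B)))) OR (E IMPLIES (((C IMPLIES B) AND E) OR A))) IMPLIES E = True IMPLIES True = True

True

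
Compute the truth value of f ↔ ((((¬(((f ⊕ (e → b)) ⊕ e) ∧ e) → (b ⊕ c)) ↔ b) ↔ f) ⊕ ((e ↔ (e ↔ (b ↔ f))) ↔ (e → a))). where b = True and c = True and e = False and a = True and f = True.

Substituting b=True, c=True, e=False, a=True, f=True:
e → b = False → True = True
f ⊕ (e → b) = True ⊕ True = False
(f ⊕ (e → b)) ⊕ e = False ⊕ False = False
((f ⊕ (e → b)) ⊕ e) ∧ e = False ∧ False = False
¬(((f ⊕ (e → b)) ⊕ e) ∧ e) = ¬False = True
b ⊕ c = True ⊕ True = False
¬(((f ⊕ (e → b)) ⊕ e) ∧ e) → (b ⊕ c) = True → False = False
(¬(((f ⊕ (e → b)) ⊕ e) ∧ e) → (b ⊕ c)) ↔ b = False ↔ True = False
((¬(((f ⊕ (e → b)) ⊕ e) ∧ e) → (b ⊕ c)) ↔ b) ↔ f = False ↔ True = False
b ↔ f = True ↔ True = True
e ↔ (b ↔ f) = False ↔ True = False
e ↔ (e ↔ (b ↔ f)) = False ↔ False = True
e → a = False → True = True
(e ↔ (e ↔ (b ↔ f))) ↔ (e → a) = True ↔ True = True
(((¬(((f ⊕ (e → b)) ⊕ e) ∧ e) → (b ⊕ c)) ↔ b) ↔ f) ⊕ ((e ↔ (e ↔ (b ↔ f))) ↔ (e → a)) = False ⊕ True = True
f ↔ ((((¬(((f ⊕ (e → b)) ⊕ e) ∧ e) → (b ⊕ c)) ↔ b) ↔ f) ⊕ ((e ↔ (e ↔ (b ↔ f))) ↔ (e → a))) = True ↔ True = True

True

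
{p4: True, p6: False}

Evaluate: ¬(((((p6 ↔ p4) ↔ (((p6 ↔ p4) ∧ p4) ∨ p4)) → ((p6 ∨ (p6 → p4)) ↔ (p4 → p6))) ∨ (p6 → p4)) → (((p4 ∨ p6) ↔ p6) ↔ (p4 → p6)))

False

Substituting p4=True, p6=False:
p6 ↔ p4 = False ↔ True = False
p6 ↔ p4 = False ↔ True = False
(p6 ↔ p4) ∧ p4 = False ∧ True = False
((p6 ↔ p4) ∧ p4) ∨ p4 = False ∨ True = True
(p6 ↔ p4) ↔ (((p6 ↔ p4) ∧ p4) ∨ p4) = False ↔ True = False
p6 → p4 = False → True = True
p6 ∨ (p6 → p4) = False ∨ True = True
p4 → p6 = True → False = False
(p6 ∨ (p6 → p4)) ↔ (p4 → p6) = True ↔ False = False
((p6 ↔ p4) ↔ (((p6 ↔ p4) ∧ p4) ∨ p4)) → ((p6 ∨ (p6 → p4)) ↔ (p4 → p6)) = False → False = True
p6 → p4 = False → True = True
(((p6 ↔ p4) ↔ (((p6 ↔ p4) ∧ p4) ∨ p4)) → ((p6 ∨ (p6 → p4)) ↔ (p4 → p6))) ∨ (p6 → p4) = True ∨ True = True
p4 ∨ p6 = True ∨ False = True
(p4 ∨ p6) ↔ p6 = True ↔ False = False
p4 → p6 = True → False = False
((p4 ∨ p6) ↔ p6) ↔ (p4 → p6) = False ↔ False = True
((((p6 ↔ p4) ↔ (((p6 ↔ p4) ∧ p4) ∨ p4)) → ((p6 ∨ (p6 → p4)) ↔ (p4 → p6))) ∨ (p6 → p4)) → (((p4 ∨ p6) ↔ p6) ↔ (p4 → p6)) = True → True = True
¬(((((p6 ↔ p4) ↔ (((p6 ↔ p4) ∧ p4) ∨ p4)) → ((p6 ∨ (p6 → p4)) ↔ (p4 → p6))) ∨ (p6 → p4)) → (((p4 ∨ p6) ↔ p6) ↔ (p4 → p6))) = ¬True = False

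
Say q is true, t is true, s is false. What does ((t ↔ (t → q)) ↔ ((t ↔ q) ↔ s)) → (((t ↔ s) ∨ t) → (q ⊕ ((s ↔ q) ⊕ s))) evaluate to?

t → q = True → True = True
t ↔ (t → q) = True ↔ True = True
t ↔ q = True ↔ True = True
(t ↔ q) ↔ s = True ↔ False = False
(t ↔ (t → q)) ↔ ((t ↔ q) ↔ s) = True ↔ False = False
t ↔ s = True ↔ False = False
(t ↔ s) ∨ t = False ∨ True = True
s ↔ q = False ↔ True = False
(s ↔ q) ⊕ s = False ⊕ False = False
q ⊕ ((s ↔ q) ⊕ s) = True ⊕ False = True
((t ↔ s) ∨ t) → (q ⊕ ((s ↔ q) ⊕ s)) = True → True = True
((t ↔ (t → q)) ↔ ((t ↔ q) ↔ s)) → (((t ↔ s) ∨ t) → (q ⊕ ((s ↔ q) ⊕ s))) = False → True = True

True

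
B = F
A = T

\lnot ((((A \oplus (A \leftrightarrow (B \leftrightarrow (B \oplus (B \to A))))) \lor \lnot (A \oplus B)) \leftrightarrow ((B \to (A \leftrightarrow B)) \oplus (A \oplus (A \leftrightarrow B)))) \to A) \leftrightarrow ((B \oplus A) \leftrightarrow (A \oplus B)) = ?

B \to A = F \to T = T
B \oplus (B \to A) = F \oplus T = T
B \leftrightarrow (B \oplus (B \to A)) = F \leftrightarrow T = F
A \leftrightarrow (B \leftrightarrow (B \oplus (B \to A))) = T \leftrightarrow F = F
A \oplus (A \leftrightarrow (B \leftrightarrow (B \oplus (B \to A)))) = T \oplus F = T
A \oplus B = T \oplus F = T
\lnot (A \oplus B) = \lnot T = F
(A \oplus (A \leftrightarrow (B \leftrightarrow (B \oplus (B \to A))))) \lor \lnot (A \oplus B) = T \lor F = T
A \leftrightarrow B = T \leftrightarrow F = F
B \to (A \leftrightarrow B) = F \to F = T
A \leftrightarrow B = T \leftrightarrow F = F
A \oplus (A \leftrightarrow B) = T \oplus F = T
(B \to (A \leftrightarrow B)) \oplus (A \oplus (A \leftrightarrow B)) = T \oplus T = F
((A \oplus (A \leftrightarrow (B \leftrightarrow (B \oplus (B \to A))))) \lor \lnot (A \oplus B)) \leftrightarrow ((B \to (A \leftrightarrow B)) \oplus (A \oplus (A \leftrightarrow B))) = T \leftrightarrow F = F
(((A \oplus (A \leftrightarrow (B \leftrightarrow (B \oplus (B \to A))))) \lor \lnot (A \oplus B)) \leftrightarrow ((B \to (A \leftrightarrow B)) \oplus (A \oplus (A \leftrightarrow B)))) \to A = F \to T = T
\lnot ((((A \oplus (A \leftrightarrow (B \leftrightarrow (B \oplus (B \to A))))) \lor \lnot (A \oplus B)) \leftrightarrow ((B \to (A \leftrightarrow B)) \oplus (A \oplus (A \leftrightarrow B)))) \to A) = \lnot T = F
B \oplus A = F \oplus T = T
A \oplus B = T \oplus F = T
(B \oplus A) \leftrightarrow (A \oplus B) = T \leftrightarrow T = T
\lnot ((((A \oplus (A \leftrightarrow (B \leftrightarrow (B \oplus (B \to A))))) \lor \lnot (A \oplus B)) \leftrightarrow ((B \to (A \leftrightarrow B)) \oplus (A \oplus (A \leftrightarrow B)))) \to A) \leftrightarrow ((B \oplus A) \leftrightarrow (A \oplus B)) = F \leftrightarrow T = F

F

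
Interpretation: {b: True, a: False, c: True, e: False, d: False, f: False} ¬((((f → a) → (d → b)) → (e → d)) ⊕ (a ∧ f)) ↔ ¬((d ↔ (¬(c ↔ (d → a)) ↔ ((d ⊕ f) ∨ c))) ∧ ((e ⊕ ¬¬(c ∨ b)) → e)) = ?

f → a = False → False = True
d → b = False → True = True
(f → a) → (d → b) = True → True = True
e → d = False → False = True
((f → a) → (d → b)) → (e → d) = True → True = True
a ∧ f = False ∧ False = False
(((f → a) → (d → b)) → (e → d)) ⊕ (a ∧ f) = True ⊕ False = True
¬((((f → a) → (d → b)) → (e → d)) ⊕ (a ∧ f)) = ¬True = False
d → a = False → False = True
c ↔ (d → a) = True ↔ True = True
¬(c ↔ (d → a)) = ¬True = False
d ⊕ f = False ⊕ False = False
(d ⊕ f) ∨ c = False ∨ True = True
¬(c ↔ (d → a)) ↔ ((d ⊕ f) ∨ c) = False ↔ True = False
d ↔ (¬(c ↔ (d → a)) ↔ ((d ⊕ f) ∨ c)) = False ↔ False = True
c ∨ b = True ∨ True = True
¬(c ∨ b) = ¬True = False
¬¬(c ∨ b) = ¬False = True
e ⊕ ¬¬(c ∨ b) = False ⊕ True = True
(e ⊕ ¬¬(c ∨ b)) → e = True → False = False
(d ↔ (¬(c ↔ (d → a)) ↔ ((d ⊕ f) ∨ c))) ∧ ((e ⊕ ¬¬(c ∨ b)) → e) = True ∧ False = False
¬((d ↔ (¬(c ↔ (d → a)) ↔ ((d ⊕ f) ∨ c))) ∧ ((e ⊕ ¬¬(c ∨ b)) → e)) = ¬False = True
¬((((f → a) → (d → b)) → (e → d)) ⊕ (a ∧ f)) ↔ ¬((d ↔ (¬(c ↔ (d → a)) ↔ ((d ⊕ f) ∨ c))) ∧ ((e ⊕ ¬¬(c ∨ b)) → e)) = False ↔ True = False

False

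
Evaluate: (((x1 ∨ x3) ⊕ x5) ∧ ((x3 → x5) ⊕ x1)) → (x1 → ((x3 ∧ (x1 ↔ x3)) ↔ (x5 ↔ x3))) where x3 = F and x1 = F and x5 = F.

x1 ∨ x3 = F ∨ F = F
(x1 ∨ x3) ⊕ x5 = F ⊕ F = F
x3 → x5 = F → F = T
(x3 → x5) ⊕ x1 = T ⊕ F = T
((x1 ∨ x3) ⊕ x5) ∧ ((x3 → x5) ⊕ x1) = F ∧ T = F
x1 ↔ x3 = F ↔ F = T
x3 ∧ (x1 ↔ x3) = F ∧ T = F
x5 ↔ x3 = F ↔ F = T
(x3 ∧ (x1 ↔ x3)) ↔ (x5 ↔ x3) = F ↔ T = F
x1 → ((x3 ∧ (x1 ↔ x3)) ↔ (x5 ↔ x3)) = F → F = T
(((x1 ∨ x3) ⊕ x5) ∧ ((x3 → x5) ⊕ x1)) → (x1 → ((x3 ∧ (x1 ↔ x3)) ↔ (x5 ↔ x3))) = F → T = T

T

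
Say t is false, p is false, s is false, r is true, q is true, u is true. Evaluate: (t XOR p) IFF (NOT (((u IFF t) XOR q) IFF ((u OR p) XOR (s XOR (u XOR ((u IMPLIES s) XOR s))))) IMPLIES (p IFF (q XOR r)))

Substituting t=F, p=F, s=F, r=T, q=T, u=T:
t XOR p = F XOR F = F
u IFF t = T IFF F = F
(u IFF t) XOR q = F XOR T = T
u OR p = T OR F = T
u IMPLIES s = T IMPLIES F = F
(u IMPLIES s) XOR s = F XOR F = F
u XOR ((u IMPLIES s) XOR s) = T XOR F = T
s XOR (u XOR ((u IMPLIES s) XOR s)) = F XOR T = T
(u OR p) XOR (s XOR (u XOR ((u IMPLIES s) XOR s))) = T XOR T = F
((u IFF t) XOR q) IFF ((u OR p) XOR (s XOR (u XOR ((u IMPLIES s) XOR s)))) = T IFF F = F
NOT (((u IFF t) XOR q) IFF ((u OR p) XOR (s XOR (u XOR ((u IMPLIES s) XOR s))))) = NOT F = T
q XOR r = T XOR T = F
p IFF (q XOR r) = F IFF F = T
NOT (((u IFF t) XOR q) IFF ((u OR p) XOR (s XOR (u XOR ((u IMPLIES s) XOR s))))) IMPLIES (p IFF (q XOR r)) = T IMPLIES T = T
(t XOR p) IFF (NOT (((u IFF t) XOR q) IFF ((u OR p) XOR (s XOR (u XOR ((u IMPLIES s) XOR s))))) IMPLIES (p IFF (q XOR r))) = F IFF T = F

F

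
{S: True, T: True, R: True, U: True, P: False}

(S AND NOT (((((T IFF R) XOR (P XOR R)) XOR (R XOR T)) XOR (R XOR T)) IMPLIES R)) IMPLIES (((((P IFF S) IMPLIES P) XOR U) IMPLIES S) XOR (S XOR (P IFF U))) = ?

T IFF R = True IFF True = True
P XOR R = False XOR True = True
(T IFF R) XOR (P XOR R) = True XOR True = False
R XOR T = True XOR True = False
((T IFF R) XOR (P XOR R)) XOR (R XOR T) = False XOR False = False
R XOR T = True XOR True = False
(((T IFF R) XOR (P XOR R)) XOR (R XOR T)) XOR (R XOR T) = False XOR False = False
((((T IFF R) XOR (P XOR R)) XOR (R XOR T)) XOR (R XOR T)) IMPLIES R = False IMPLIES True = True
NOT (((((T IFF R) XOR (P XOR R)) XOR (R XOR T)) XOR (R XOR T)) IMPLIES R) = NOT True = False
S AND NOT (((((T IFF R) XOR (P XOR R)) XOR (R XOR T)) XOR (R XOR T)) IMPLIES R) = True AND False = False
P IFF S = False IFF True = False
(P IFF S) IMPLIES P = False IMPLIES False = True
((P IFF S) IMPLIES P) XOR U = True XOR True = False
(((P IFF S) IMPLIES P) XOR U) IMPLIES S = False IMPLIES True = True
P IFF U = False IFF True = False
S XOR (P IFF U) = True XOR False = True
((((P IFF S) IMPLIES P) XOR U) IMPLIES S) XOR (S XOR (P IFF U)) = True XOR True = False
(S AND NOT (((((T IFF R) XOR (P XOR R)) XOR (R XOR T)) XOR (R XOR T)) IMPLIES R)) IMPLIES (((((P IFF S) IMPLIES P) XOR U) IMPLIES S) XOR (S XOR (P IFF U))) = False IMPLIES False = True

True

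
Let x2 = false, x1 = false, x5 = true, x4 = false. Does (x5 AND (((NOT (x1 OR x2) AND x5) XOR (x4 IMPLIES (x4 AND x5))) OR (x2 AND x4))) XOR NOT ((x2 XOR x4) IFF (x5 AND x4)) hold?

x1 OR x2 = false OR false = false
NOT (x1 OR x2) = NOT false = true
NOT (x1 OR x2) AND x5 = true AND true = true
x4 AND x5 = false AND true = false
x4 IMPLIES (x4 AND x5) = false IMPLIES false = true
(NOT (x1 OR x2) AND x5) XOR (x4 IMPLIES (x4 AND x5)) = true XOR true = false
x2 AND x4 = false AND false = false
((NOT (x1 OR x2) AND x5) XOR (x4 IMPLIES (x4 AND x5))) OR (x2 AND x4) = false OR false = false
x5 AND (((NOT (x1 OR x2) AND x5) XOR (x4 IMPLIES (x4 AND x5))) OR (x2 AND x4)) = true AND false = false
x2 XOR x4 = false XOR false = false
x5 AND x4 = true AND false = false
(x2 XOR x4) IFF (x5 AND x4) = false IFF false = true
NOT ((x2 XOR x4) IFF (x5 AND x4)) = NOT true = false
(x5 AND (((NOT (x1 OR x2) AND x5) XOR (x4 IMPLIES (x4 AND x5))) OR (x2 AND x4))) XOR NOT ((x2 XOR x4) IFF (x5 AND x4)) = false XOR false = false

false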